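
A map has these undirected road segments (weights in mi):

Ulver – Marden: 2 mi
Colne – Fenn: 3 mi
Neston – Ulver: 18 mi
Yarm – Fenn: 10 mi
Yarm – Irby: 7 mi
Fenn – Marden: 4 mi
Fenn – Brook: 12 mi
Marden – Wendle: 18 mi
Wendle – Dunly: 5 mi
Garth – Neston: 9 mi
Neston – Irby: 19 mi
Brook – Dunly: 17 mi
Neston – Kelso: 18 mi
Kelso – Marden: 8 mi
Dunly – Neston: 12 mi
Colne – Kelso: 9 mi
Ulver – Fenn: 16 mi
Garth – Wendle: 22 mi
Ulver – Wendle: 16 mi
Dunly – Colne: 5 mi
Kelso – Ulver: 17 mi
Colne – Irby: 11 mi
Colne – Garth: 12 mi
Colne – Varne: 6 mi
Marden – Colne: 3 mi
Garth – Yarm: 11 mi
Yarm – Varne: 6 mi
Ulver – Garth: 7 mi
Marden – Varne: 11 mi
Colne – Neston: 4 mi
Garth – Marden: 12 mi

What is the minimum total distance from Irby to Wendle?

21 mi

Shortest distances from Irby:
Irby: 0
Yarm: 7  (via Irby)
Colne: 11  (via Irby)
Varne: 13  (via Yarm)
Marden: 14  (via Colne)
Fenn: 14  (via Colne)
Neston: 15  (via Colne)
Ulver: 16  (via Marden)
Dunly: 16  (via Colne)
Garth: 18  (via Yarm)
Kelso: 20  (via Colne)
Wendle: 21  (via Dunly)
Shortest route: Irby–Colne–Dunly–Wendle = 21 mi.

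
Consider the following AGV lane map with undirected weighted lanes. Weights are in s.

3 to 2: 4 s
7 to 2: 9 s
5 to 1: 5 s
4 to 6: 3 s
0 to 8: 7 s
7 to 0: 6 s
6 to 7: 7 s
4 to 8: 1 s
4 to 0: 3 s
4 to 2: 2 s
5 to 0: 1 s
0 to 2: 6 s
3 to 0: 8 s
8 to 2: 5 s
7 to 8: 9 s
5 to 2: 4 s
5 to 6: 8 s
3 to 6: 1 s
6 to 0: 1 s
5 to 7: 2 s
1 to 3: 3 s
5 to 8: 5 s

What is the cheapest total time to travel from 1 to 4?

7 s

Compare a few routes:
1 → 3 → 6 → 0 → 4: 3+1+1+3 = 8
1 → 3 → 6 → 4: 3+1+3 = 7
1 → 3 → 2 → 4: 3+4+2 = 9
1 → 5 → 0 → 4: 5+1+3 = 9
The minimum is 7 s via 1 → 3 → 6 → 4.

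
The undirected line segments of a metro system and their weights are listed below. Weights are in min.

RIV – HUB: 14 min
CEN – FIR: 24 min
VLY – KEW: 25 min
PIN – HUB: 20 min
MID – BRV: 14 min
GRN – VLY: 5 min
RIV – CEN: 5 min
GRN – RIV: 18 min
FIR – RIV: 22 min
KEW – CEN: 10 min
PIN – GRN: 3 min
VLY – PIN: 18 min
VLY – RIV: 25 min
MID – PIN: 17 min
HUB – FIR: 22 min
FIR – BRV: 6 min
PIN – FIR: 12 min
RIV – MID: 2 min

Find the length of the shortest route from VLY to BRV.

Running Dijkstra from VLY:
VLY: 0
GRN: 5  (via VLY)
PIN: 8  (via GRN)
FIR: 20  (via PIN)
RIV: 23  (via GRN)
KEW: 25  (via VLY)
MID: 25  (via PIN)
BRV: 26  (via FIR)
Shortest route: VLY → GRN → PIN → FIR → BRV = 26 min.

26 min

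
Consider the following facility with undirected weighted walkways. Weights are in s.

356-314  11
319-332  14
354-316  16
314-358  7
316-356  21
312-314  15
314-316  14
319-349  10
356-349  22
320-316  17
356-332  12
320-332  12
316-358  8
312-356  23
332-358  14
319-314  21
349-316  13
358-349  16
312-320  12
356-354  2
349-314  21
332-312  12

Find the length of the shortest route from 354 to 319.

28 s

Settle nodes by increasing distance from 354:
354: 0
356: 2  (via 354)
314: 13  (via 356)
332: 14  (via 356)
316: 16  (via 354)
358: 20  (via 314)
349: 24  (via 356)
312: 25  (via 356)
320: 26  (via 332)
319: 28  (via 332)
Shortest route: 354–356–332–319 = 28 s.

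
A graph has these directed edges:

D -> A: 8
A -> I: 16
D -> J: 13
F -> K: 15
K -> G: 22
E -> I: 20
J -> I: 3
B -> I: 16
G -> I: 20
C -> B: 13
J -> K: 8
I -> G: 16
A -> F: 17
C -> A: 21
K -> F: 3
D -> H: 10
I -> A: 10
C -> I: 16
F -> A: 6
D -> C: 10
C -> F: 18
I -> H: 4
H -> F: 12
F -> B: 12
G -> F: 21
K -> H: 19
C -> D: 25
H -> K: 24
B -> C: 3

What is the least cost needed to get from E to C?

51

Running Dijkstra from E:
E: 0
I: 20  (via E)
H: 24  (via I)
A: 30  (via I)
F: 36  (via H)
G: 36  (via I)
B: 48  (via F)
K: 48  (via H)
C: 51  (via B)
Shortest route: E–I–H–F–B–C = 51.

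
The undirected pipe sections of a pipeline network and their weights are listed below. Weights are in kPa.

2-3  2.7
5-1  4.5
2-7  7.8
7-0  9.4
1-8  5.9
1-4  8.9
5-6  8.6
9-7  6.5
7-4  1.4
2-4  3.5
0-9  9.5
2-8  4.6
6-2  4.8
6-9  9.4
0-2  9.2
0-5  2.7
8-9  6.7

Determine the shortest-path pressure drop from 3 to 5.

14.6 kPa

Candidate routes:
3–2–6–5: 2.7+4.8+8.6 = 16.1
3–2–8–1–5: 2.7+4.6+5.9+4.5 = 17.7
3–2–4–1–5: 2.7+3.5+8.9+4.5 = 19.6
3–2–0–5: 2.7+9.2+2.7 = 14.6
The minimum is 14.6 kPa via 3–2–0–5.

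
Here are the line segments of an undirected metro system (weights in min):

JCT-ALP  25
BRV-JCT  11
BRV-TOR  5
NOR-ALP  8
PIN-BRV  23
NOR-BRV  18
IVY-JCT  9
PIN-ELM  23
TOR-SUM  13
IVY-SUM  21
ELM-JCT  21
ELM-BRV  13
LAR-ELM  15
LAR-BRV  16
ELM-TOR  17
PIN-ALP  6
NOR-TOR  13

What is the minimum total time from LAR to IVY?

Shortest distances from LAR:
LAR: 0
ELM: 15  (via LAR)
BRV: 16  (via LAR)
TOR: 21  (via BRV)
JCT: 27  (via BRV)
NOR: 34  (via BRV)
SUM: 34  (via TOR)
IVY: 36  (via JCT)
Shortest route: LAR → BRV → JCT → IVY = 36 min.

36 min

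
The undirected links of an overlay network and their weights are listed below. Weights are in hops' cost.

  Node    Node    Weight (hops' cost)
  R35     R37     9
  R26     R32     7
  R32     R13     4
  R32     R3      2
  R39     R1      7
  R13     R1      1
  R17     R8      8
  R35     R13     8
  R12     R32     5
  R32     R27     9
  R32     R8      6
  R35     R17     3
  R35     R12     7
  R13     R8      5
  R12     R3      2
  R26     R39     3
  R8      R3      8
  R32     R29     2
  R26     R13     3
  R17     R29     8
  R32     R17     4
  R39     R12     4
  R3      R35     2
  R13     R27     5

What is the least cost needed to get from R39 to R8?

11 hops' cost

Shortest distances from R39:
R39: 0
R26: 3  (via R39)
R12: 4  (via R39)
R13: 6  (via R26)
R3: 6  (via R12)
R1: 7  (via R39)
R32: 8  (via R3)
R35: 8  (via R3)
R29: 10  (via R32)
R27: 11  (via R13)
R17: 11  (via R35)
R8: 11  (via R13)
Shortest route: R39–R26–R13–R8 = 11 hops' cost.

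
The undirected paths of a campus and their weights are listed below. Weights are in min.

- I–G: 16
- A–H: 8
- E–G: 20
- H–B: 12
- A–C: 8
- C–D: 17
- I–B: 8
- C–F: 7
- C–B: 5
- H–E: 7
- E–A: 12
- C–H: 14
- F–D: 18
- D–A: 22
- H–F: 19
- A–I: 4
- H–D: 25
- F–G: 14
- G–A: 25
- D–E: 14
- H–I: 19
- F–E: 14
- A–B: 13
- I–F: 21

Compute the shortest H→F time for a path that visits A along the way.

23 min

Shortest H→A: H–A = 8
Best A to F: A–C–F costing 15
Total via A: 8 + 15 = 23 min.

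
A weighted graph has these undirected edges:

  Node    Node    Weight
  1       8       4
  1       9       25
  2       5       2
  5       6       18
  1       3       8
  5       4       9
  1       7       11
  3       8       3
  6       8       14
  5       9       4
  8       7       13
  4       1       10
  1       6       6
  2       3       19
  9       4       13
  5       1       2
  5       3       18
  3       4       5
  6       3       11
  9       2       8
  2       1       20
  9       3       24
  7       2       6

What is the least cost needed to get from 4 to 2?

11

Candidate routes:
4–1–5–2: 10+2+2 = 14
4–5–2: 9+2 = 11
The minimum is 11 via 4–5–2.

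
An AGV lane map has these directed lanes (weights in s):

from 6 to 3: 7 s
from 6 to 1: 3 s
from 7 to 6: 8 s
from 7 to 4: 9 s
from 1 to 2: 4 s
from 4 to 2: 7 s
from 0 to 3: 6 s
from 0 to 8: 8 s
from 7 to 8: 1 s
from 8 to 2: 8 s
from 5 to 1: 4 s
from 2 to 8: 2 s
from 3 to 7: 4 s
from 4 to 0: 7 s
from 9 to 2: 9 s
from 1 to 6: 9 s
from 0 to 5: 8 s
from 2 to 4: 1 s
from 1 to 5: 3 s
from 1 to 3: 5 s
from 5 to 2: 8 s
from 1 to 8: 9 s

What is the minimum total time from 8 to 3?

22 s

Enumerating some paths:
8 - 2 - 4 - 0 - 5 - 1 - 3: 8+1+7+8+4+5 = 33
8 - 2 - 4 - 0 - 3: 8+1+7+6 = 22
8 - 2 - 4 - 0 - 5 - 1 - 6 - 3: 8+1+7+8+4+9+7 = 44
Cheapest is 8 - 2 - 4 - 0 - 3 at 22 s.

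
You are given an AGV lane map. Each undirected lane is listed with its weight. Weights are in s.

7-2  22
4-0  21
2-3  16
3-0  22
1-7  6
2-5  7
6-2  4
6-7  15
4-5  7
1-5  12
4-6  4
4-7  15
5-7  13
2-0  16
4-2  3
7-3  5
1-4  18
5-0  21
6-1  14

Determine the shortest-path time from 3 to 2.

Candidate routes:
3 → 7 → 4 → 2: 5+15+3 = 23
3 → 2: 16 = 16
Cheapest is 3 → 2 at 16 s.

16 s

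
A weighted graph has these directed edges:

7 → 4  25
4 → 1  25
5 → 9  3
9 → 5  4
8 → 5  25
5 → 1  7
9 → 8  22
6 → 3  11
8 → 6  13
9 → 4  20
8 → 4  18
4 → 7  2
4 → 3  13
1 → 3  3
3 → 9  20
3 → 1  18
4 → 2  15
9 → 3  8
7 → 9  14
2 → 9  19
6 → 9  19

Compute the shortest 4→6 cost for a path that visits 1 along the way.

Shortest 4→1: 4 → 1 = 25
Best 1 to 6: 1 → 3 → 9 → 8 → 6 costing 58
Total via 1: 25 + 58 = 83.

83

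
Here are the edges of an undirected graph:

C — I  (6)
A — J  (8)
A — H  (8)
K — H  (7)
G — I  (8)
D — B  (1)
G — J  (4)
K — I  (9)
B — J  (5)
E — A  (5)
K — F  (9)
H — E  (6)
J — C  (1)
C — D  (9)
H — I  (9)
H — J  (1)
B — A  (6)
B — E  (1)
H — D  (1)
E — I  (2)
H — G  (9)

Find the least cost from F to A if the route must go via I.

Best F to I: F–K–I costing 18
Best I to A: I–E–A costing 7
Total via I: 18 + 7 = 25.

25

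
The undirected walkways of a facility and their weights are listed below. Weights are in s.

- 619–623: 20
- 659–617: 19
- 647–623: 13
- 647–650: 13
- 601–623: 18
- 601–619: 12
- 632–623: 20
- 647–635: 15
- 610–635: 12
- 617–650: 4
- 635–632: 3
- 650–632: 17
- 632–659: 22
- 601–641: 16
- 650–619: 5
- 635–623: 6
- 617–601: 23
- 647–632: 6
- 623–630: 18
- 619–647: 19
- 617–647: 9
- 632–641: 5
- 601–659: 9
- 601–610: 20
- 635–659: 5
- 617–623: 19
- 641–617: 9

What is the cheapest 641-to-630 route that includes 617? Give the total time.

46 s

Best 641 to 617: 641–617 costing 9
Shortest 617→630: 617–623–630 = 37
Total via 617: 9 + 37 = 46 s.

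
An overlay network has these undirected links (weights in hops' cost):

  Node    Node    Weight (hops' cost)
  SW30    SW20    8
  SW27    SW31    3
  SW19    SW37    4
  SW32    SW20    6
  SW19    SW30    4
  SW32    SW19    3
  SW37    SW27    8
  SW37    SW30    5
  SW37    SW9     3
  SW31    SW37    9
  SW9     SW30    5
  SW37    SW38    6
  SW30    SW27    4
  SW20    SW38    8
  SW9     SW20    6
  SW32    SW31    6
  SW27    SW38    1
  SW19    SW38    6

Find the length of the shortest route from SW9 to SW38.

9 hops' cost

Running Dijkstra from SW9:
SW9: 0
SW37: 3  (via SW9)
SW30: 5  (via SW9)
SW20: 6  (via SW9)
SW19: 7  (via SW37)
SW38: 9  (via SW37)
Shortest route: SW9–SW37–SW38 = 9 hops' cost.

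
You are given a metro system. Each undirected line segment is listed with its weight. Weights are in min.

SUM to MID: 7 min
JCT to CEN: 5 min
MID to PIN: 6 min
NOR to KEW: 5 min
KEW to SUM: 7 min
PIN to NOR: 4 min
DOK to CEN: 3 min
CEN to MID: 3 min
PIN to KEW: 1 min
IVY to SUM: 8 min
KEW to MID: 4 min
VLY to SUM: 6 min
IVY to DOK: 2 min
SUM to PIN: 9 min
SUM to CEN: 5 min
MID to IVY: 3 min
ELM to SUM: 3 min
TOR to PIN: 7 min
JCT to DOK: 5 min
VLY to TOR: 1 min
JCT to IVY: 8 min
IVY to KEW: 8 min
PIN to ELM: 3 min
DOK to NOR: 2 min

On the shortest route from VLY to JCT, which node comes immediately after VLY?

Compare a few routes:
VLY–SUM–CEN–JCT: 6+5+5 = 16
VLY–TOR–PIN–NOR–DOK–JCT: 1+7+4+2+5 = 19
VLY–SUM–CEN–DOK–JCT: 6+5+3+5 = 19
Cheapest is VLY–SUM–CEN–JCT at 16 min.
So from VLY the first move is to SUM.

SUM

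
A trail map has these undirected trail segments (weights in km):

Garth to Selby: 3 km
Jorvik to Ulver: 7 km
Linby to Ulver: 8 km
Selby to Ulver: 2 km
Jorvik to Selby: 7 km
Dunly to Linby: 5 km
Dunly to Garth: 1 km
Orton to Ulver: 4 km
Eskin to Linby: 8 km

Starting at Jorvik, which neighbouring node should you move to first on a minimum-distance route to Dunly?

Candidate routes:
Jorvik → Selby → Garth → Dunly: 7+3+1 = 11
Jorvik → Ulver → Selby → Garth → Dunly: 7+2+3+1 = 13
The minimum is 11 km via Jorvik → Selby → Garth → Dunly.
So from Jorvik the first move is to Selby.

Selby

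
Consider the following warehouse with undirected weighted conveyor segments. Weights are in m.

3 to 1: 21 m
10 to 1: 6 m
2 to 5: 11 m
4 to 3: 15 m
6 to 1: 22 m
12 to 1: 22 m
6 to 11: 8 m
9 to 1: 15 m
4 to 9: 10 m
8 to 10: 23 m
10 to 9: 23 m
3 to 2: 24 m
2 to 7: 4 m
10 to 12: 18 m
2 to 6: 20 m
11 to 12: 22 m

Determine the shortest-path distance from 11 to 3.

Settle nodes by increasing distance from 11:
11: 0
6: 8  (via 11)
12: 22  (via 11)
2: 28  (via 6)
1: 30  (via 6)
7: 32  (via 2)
10: 36  (via 1)
5: 39  (via 2)
9: 45  (via 1)
3: 51  (via 1)
Shortest route: 11–6–1–3 = 51 m.

51 m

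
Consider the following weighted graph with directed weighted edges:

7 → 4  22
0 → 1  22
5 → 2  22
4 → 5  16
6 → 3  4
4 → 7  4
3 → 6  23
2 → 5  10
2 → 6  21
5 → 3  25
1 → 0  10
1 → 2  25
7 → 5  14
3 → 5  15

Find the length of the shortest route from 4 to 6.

Compare a few routes:
4–5–3–6: 16+25+23 = 64
4–5–2–6: 16+22+21 = 59
4–7–5–2–6: 4+14+22+21 = 61
4–7–5–3–6: 4+14+25+23 = 66
The minimum is 59 via 4–5–2–6.

59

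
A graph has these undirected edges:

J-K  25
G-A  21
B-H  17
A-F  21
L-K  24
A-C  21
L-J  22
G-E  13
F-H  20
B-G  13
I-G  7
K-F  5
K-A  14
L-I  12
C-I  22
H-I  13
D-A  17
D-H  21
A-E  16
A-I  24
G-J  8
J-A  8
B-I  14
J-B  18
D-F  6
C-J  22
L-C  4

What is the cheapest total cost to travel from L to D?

Enumerating some paths:
L → C → A → D: 4+21+17 = 42
L → I → H → D: 12+13+21 = 46
L → K → F → D: 24+5+6 = 35
Cheapest is L → K → F → D at 35.

35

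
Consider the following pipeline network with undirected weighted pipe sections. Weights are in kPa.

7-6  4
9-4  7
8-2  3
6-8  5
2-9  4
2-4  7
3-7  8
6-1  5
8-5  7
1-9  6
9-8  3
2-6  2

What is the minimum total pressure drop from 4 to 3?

21 kPa

Enumerating some paths:
4 - 9 - 2 - 6 - 7 - 3: 7+4+2+4+8 = 25
4 - 2 - 6 - 7 - 3: 7+2+4+8 = 21
The minimum is 21 kPa via 4 - 2 - 6 - 7 - 3.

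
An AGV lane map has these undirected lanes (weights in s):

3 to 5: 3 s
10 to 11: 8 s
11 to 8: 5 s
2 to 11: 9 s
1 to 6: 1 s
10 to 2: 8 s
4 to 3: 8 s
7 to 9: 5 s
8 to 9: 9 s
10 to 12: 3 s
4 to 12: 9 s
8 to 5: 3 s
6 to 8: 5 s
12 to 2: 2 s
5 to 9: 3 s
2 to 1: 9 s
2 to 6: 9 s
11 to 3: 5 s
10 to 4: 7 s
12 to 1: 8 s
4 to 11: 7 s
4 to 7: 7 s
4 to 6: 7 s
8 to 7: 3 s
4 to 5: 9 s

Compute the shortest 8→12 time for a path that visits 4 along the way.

19 s

Shortest 8→4: 8–7–4 = 10
Shortest 4→12: 4–12 = 9
Total via 4: 10 + 9 = 19 s.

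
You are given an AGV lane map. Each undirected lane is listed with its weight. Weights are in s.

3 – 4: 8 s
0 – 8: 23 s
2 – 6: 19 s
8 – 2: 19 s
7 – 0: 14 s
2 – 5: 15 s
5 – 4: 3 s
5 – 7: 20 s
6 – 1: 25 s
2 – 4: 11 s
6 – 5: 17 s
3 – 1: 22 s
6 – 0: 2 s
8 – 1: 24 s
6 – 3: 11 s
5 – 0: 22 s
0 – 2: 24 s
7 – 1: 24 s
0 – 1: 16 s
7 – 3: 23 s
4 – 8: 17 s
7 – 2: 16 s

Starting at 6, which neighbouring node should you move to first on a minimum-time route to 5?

5

Candidate routes:
6–3–4–5: 11+8+3 = 22
6–5: 17 = 17
6–0–5: 2+22 = 24
The minimum is 17 s via 6–5.
So from 6 the first move is to 5.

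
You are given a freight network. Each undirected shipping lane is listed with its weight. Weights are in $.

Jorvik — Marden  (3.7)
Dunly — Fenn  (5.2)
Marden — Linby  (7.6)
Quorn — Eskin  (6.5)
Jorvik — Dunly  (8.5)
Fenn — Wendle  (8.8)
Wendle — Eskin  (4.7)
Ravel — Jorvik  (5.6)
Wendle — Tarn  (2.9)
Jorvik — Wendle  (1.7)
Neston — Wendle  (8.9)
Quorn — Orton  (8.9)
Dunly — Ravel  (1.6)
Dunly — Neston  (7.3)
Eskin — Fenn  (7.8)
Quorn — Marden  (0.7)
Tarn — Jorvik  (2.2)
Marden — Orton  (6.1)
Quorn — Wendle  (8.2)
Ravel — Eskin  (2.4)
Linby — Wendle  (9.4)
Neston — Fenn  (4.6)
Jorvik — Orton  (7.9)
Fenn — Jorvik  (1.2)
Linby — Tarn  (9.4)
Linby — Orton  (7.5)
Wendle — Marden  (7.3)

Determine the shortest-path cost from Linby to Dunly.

$17.5

Candidate routes:
Linby - Wendle - Eskin - Ravel - Dunly: 9.4+4.7+2.4+1.6 = 18.1
Linby - Tarn - Jorvik - Fenn - Dunly: 9.4+2.2+1.2+5.2 = 18
Linby - Marden - Jorvik - Fenn - Dunly: 7.6+3.7+1.2+5.2 = 17.7
Linby - Wendle - Jorvik - Fenn - Dunly: 9.4+1.7+1.2+5.2 = 17.5
The minimum is $17.5 via Linby - Wendle - Jorvik - Fenn - Dunly.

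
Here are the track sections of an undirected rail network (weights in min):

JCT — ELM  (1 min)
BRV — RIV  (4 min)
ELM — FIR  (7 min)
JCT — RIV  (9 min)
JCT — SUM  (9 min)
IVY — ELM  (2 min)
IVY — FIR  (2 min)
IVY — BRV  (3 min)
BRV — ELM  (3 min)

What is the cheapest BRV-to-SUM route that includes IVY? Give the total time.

Best BRV to IVY: BRV → IVY costing 3
Best IVY to SUM: IVY → ELM → JCT → SUM costing 12
Total via IVY: 3 + 12 = 15 min.

15 min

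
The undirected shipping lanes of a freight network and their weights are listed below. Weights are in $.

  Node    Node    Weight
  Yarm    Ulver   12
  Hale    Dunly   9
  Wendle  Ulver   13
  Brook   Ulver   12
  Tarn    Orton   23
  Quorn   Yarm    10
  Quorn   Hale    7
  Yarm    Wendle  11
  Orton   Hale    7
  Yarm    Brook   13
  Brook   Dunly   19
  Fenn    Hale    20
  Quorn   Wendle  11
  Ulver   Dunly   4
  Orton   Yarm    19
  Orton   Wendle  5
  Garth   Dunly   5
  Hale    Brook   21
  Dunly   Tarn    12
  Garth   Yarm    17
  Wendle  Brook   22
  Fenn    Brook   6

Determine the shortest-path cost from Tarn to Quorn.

Shortest distances from Tarn:
Tarn: 0
Dunly: 12  (via Tarn)
Ulver: 16  (via Dunly)
Garth: 17  (via Dunly)
Hale: 21  (via Dunly)
Orton: 23  (via Tarn)
Quorn: 28  (via Hale)
Shortest route: Tarn–Dunly–Hale–Quorn = $28.

$28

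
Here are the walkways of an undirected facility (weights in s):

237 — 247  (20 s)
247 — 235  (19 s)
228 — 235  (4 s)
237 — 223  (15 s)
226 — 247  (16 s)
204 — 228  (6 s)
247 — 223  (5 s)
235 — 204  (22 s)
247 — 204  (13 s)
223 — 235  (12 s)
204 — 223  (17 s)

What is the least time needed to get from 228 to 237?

31 s

Running Dijkstra from 228:
228: 0
235: 4  (via 228)
204: 6  (via 228)
223: 16  (via 235)
247: 19  (via 204)
237: 31  (via 223)
Shortest route: 228–235–223–237 = 31 s.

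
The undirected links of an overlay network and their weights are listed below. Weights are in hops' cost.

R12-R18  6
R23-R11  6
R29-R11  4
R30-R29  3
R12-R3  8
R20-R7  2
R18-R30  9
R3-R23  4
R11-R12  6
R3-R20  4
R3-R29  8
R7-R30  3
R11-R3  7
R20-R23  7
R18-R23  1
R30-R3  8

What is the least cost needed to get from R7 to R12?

14 hops' cost

Running Dijkstra from R7:
R7: 0
R20: 2  (via R7)
R30: 3  (via R7)
R3: 6  (via R20)
R29: 6  (via R30)
R23: 9  (via R20)
R18: 10  (via R23)
R11: 10  (via R29)
R12: 14  (via R3)
Shortest route: R7–R20–R3–R12 = 14 hops' cost.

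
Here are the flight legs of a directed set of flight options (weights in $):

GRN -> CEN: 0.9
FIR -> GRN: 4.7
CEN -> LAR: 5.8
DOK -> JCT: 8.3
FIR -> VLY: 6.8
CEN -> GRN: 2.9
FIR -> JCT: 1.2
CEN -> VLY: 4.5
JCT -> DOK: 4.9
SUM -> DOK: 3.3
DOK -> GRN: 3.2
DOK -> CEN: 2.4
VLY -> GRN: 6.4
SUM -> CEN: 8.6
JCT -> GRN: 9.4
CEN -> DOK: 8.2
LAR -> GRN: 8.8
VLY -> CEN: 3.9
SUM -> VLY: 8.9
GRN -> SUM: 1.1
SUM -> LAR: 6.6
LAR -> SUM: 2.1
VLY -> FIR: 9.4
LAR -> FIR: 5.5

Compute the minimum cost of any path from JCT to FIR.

$18.6

Enumerating some paths:
JCT → DOK → GRN → CEN → LAR → FIR: 4.9+3.2+0.9+5.8+5.5 = 20.3
JCT → DOK → CEN → LAR → FIR: 4.9+2.4+5.8+5.5 = 18.6
The minimum is $18.6 via JCT → DOK → CEN → LAR → FIR.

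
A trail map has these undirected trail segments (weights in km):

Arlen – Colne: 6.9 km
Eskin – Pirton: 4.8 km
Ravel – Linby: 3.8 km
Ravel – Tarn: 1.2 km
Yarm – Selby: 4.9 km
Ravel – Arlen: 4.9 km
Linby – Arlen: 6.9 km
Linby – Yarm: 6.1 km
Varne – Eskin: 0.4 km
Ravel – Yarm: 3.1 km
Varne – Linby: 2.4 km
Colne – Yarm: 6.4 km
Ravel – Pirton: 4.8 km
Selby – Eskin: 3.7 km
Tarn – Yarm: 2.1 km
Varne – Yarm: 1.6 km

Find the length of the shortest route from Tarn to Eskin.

4.1 km

Running Dijkstra from Tarn:
Tarn: 0
Ravel: 1.2  (via Tarn)
Yarm: 2.1  (via Tarn)
Varne: 3.7  (via Yarm)
Eskin: 4.1  (via Varne)
Shortest route: Tarn–Yarm–Varne–Eskin = 4.1 km.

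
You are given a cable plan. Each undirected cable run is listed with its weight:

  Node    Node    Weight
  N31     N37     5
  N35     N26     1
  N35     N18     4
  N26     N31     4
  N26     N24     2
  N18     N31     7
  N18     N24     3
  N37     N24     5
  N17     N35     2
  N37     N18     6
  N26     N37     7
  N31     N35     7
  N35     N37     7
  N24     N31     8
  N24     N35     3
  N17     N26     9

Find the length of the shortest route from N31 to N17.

7

Compare a few routes:
N31–N26–N17: 4+9 = 13
N31–N35–N17: 7+2 = 9
N31–N26–N35–N17: 4+1+2 = 7
N31–N26–N24–N35–N17: 4+2+3+2 = 11
The minimum is 7 via N31–N26–N35–N17.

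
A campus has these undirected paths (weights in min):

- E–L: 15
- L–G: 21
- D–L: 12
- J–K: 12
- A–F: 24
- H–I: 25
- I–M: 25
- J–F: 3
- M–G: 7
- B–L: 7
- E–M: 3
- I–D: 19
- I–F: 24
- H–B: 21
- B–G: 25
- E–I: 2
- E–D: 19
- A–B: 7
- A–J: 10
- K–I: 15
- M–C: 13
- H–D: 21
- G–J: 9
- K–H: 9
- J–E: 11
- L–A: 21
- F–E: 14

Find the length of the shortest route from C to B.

38 min

Compare a few routes:
C - M - E - L - B: 13+3+15+7 = 38
C - M - G - B: 13+7+25 = 45
C - M - E - J - A - B: 13+3+11+10+7 = 44
The minimum is 38 min via C - M - E - L - B.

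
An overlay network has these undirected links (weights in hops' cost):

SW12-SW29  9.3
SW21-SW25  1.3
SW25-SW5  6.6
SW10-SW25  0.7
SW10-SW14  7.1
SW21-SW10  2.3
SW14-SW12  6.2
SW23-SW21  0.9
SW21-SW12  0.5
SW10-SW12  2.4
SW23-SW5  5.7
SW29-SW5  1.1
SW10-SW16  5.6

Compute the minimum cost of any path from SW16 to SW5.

12.9 hops' cost

Settle nodes by increasing distance from SW16:
SW16: 0
SW10: 5.6  (via SW16)
SW25: 6.3  (via SW10)
SW21: 7.6  (via SW25)
SW12: 8  (via SW10)
SW23: 8.5  (via SW21)
SW14: 12.7  (via SW10)
SW5: 12.9  (via SW25)
Shortest route: SW16–SW10–SW25–SW5 = 12.9 hops' cost.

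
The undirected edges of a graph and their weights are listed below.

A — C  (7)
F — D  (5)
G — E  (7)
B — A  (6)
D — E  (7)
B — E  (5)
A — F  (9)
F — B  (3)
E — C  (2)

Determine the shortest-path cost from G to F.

Candidate routes:
G - E - C - A - F: 7+2+7+9 = 25
G - E - B - F: 7+5+3 = 15
G - E - D - F: 7+7+5 = 19
G - E - C - A - B - F: 7+2+7+6+3 = 25
Cheapest is G - E - B - F at 15.

15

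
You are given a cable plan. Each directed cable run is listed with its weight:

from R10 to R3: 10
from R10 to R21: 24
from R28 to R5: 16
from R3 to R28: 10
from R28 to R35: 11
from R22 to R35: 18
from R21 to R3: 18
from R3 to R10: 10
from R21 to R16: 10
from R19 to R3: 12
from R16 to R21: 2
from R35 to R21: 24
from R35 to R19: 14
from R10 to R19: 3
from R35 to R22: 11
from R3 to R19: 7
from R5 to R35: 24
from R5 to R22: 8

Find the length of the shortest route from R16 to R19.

Compare a few routes:
R16–R21–R3–R19: 2+18+7 = 27
R16–R21–R3–R28–R35–R19: 2+18+10+11+14 = 55
R16–R21–R3–R10–R19: 2+18+10+3 = 33
Cheapest is R16–R21–R3–R19 at 27.

27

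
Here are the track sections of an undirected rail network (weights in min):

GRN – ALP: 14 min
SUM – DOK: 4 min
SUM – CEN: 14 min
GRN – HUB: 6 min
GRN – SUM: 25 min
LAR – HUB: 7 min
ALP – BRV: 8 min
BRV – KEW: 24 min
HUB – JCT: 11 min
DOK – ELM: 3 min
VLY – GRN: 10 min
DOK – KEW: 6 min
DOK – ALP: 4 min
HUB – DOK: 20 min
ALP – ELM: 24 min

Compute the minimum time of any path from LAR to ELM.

30 min

Shortest distances from LAR:
LAR: 0
HUB: 7  (via LAR)
GRN: 13  (via HUB)
JCT: 18  (via HUB)
VLY: 23  (via GRN)
ALP: 27  (via GRN)
DOK: 27  (via HUB)
ELM: 30  (via DOK)
Shortest route: LAR → HUB → DOK → ELM = 30 min.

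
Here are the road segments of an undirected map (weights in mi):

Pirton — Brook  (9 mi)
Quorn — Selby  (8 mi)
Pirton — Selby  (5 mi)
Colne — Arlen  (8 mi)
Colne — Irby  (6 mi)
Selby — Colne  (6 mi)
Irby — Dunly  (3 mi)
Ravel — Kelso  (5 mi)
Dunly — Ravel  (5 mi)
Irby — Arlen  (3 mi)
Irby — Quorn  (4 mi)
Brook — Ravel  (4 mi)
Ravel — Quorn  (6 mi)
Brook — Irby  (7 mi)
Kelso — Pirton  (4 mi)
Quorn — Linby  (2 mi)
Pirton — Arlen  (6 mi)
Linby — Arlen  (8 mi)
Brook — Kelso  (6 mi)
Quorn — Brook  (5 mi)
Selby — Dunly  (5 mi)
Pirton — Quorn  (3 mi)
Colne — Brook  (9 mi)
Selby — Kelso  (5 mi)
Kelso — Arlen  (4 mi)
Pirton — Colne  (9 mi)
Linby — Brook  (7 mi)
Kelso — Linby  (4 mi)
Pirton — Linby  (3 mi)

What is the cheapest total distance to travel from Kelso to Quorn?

Shortest distances from Kelso:
Kelso: 0
Arlen: 4  (via Kelso)
Linby: 4  (via Kelso)
Pirton: 4  (via Kelso)
Selby: 5  (via Kelso)
Ravel: 5  (via Kelso)
Brook: 6  (via Kelso)
Quorn: 6  (via Linby)
Shortest route: Kelso–Linby–Quorn = 6 mi.

6 mi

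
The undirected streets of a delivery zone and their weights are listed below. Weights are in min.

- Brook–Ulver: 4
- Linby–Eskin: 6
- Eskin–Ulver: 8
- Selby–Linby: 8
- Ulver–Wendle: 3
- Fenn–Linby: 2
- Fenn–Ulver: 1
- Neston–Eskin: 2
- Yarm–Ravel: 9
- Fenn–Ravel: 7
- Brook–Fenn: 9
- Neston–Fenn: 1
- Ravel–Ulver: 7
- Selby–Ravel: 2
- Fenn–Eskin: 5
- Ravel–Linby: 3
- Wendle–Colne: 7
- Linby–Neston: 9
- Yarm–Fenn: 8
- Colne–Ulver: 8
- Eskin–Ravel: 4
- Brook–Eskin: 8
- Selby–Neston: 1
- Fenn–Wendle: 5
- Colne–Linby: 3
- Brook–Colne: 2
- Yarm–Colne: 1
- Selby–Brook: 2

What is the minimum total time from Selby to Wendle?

6 min

Enumerating some paths:
Selby - Brook - Colne - Wendle: 2+2+7 = 11
Selby - Neston - Fenn - Ulver - Wendle: 1+1+1+3 = 6
Selby - Neston - Fenn - Wendle: 1+1+5 = 7
Selby - Brook - Ulver - Wendle: 2+4+3 = 9
The minimum is 6 min via Selby - Neston - Fenn - Ulver - Wendle.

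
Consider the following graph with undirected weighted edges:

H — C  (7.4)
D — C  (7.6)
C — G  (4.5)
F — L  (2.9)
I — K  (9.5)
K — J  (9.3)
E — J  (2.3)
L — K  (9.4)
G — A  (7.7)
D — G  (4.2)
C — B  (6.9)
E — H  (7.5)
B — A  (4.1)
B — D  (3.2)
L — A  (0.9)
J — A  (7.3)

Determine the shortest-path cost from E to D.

Candidate routes:
E - J - A - B - D: 2.3+7.3+4.1+3.2 = 16.9
E - H - C - D: 7.5+7.4+7.6 = 22.5
E - H - C - G - D: 7.5+7.4+4.5+4.2 = 23.6
E - J - A - G - D: 2.3+7.3+7.7+4.2 = 21.5
The minimum is 16.9 via E - J - A - B - D.

16.9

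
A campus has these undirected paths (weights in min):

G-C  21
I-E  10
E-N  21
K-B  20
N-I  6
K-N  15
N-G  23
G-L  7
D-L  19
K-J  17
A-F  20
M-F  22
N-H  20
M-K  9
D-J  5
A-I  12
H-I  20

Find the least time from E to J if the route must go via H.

82 min

Shortest E→H: E → I → H = 30
Shortest H→J: H → N → K → J = 52
Total via H: 30 + 52 = 82 min.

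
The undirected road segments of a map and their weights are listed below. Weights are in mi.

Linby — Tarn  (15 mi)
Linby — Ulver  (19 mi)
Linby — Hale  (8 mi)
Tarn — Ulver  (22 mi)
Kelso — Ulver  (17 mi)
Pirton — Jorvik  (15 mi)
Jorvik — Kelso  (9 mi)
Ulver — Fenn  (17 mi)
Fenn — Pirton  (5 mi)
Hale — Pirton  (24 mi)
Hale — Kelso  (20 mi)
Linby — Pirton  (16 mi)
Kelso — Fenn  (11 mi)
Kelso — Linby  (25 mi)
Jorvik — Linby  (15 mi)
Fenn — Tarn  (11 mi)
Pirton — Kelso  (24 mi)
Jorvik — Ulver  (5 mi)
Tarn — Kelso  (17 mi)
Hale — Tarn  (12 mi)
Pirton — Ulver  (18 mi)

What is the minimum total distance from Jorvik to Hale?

Running Dijkstra from Jorvik:
Jorvik: 0
Ulver: 5  (via Jorvik)
Kelso: 9  (via Jorvik)
Linby: 15  (via Jorvik)
Pirton: 15  (via Jorvik)
Fenn: 20  (via Kelso)
Hale: 23  (via Linby)
Shortest route: Jorvik–Linby–Hale = 23 mi.

23 mi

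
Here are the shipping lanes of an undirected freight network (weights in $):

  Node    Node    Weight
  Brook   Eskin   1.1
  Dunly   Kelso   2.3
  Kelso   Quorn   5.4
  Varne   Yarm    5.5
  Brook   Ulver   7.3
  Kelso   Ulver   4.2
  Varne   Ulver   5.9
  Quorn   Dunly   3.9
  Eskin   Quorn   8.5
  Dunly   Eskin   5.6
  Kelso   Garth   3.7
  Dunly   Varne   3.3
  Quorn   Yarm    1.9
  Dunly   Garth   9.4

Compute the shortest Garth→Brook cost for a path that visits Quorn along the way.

Best Garth to Quorn: Garth → Kelso → Quorn costing 9.1
Shortest Quorn→Brook: Quorn → Eskin → Brook = 9.6
Total via Quorn: 9.1 + 9.6 = $18.7.

$18.7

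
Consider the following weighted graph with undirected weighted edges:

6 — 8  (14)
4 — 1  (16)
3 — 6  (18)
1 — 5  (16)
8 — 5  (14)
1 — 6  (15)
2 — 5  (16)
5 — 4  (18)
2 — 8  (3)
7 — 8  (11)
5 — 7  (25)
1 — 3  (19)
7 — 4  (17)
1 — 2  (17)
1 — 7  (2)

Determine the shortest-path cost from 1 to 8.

13

Compare a few routes:
1 → 5 → 8: 16+14 = 30
1 → 7 → 8: 2+11 = 13
1 → 2 → 8: 17+3 = 20
1 → 6 → 8: 15+14 = 29
The minimum is 13 via 1 → 7 → 8.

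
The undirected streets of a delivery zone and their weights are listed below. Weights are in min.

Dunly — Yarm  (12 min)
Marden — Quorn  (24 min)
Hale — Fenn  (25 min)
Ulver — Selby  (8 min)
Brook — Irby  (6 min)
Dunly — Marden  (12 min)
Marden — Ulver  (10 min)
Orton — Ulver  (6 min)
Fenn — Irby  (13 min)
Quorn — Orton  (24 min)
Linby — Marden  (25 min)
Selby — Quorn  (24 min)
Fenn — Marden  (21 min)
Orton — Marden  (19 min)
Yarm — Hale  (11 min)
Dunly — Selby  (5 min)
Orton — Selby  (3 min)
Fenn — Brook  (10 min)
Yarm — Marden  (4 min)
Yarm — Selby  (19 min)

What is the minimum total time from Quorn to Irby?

58 min

Shortest distances from Quorn:
Quorn: 0
Orton: 24  (via Quorn)
Selby: 24  (via Quorn)
Marden: 24  (via Quorn)
Yarm: 28  (via Marden)
Dunly: 29  (via Selby)
Ulver: 30  (via Orton)
Hale: 39  (via Yarm)
Fenn: 45  (via Marden)
Linby: 49  (via Marden)
Brook: 55  (via Fenn)
Irby: 58  (via Fenn)
Shortest route: Quorn–Marden–Fenn–Irby = 58 min.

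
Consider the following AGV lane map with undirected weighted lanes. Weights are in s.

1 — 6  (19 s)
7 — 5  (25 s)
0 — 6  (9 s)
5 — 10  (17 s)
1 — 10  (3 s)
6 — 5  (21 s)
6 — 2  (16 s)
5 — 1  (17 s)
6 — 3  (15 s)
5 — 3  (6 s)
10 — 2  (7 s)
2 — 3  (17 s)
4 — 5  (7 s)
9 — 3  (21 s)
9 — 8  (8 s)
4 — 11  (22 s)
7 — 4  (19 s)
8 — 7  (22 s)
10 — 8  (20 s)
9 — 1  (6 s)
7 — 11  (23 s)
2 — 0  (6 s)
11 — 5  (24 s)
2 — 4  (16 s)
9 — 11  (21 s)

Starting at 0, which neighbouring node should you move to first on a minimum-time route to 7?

Candidate routes:
0 → 2 → 10 → 1 → 9 → 8 → 7: 6+7+3+6+8+22 = 52
0 → 2 → 3 → 5 → 7: 6+17+6+25 = 54
0 → 2 → 4 → 7: 6+16+19 = 41
0 → 2 → 4 → 5 → 7: 6+16+7+25 = 54
Cheapest is 0 → 2 → 4 → 7 at 41 s.
So from 0 the first move is to 2.

2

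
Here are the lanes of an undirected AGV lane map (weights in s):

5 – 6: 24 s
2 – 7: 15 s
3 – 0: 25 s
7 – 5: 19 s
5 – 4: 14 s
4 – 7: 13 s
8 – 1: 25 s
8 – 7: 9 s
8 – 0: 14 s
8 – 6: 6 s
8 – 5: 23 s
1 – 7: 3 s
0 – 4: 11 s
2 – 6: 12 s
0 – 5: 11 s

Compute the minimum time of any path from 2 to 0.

Compare a few routes:
2 → 7 → 4 → 0: 15+13+11 = 39
2 → 7 → 8 → 0: 15+9+14 = 38
2 → 7 → 5 → 0: 15+19+11 = 45
2 → 6 → 8 → 0: 12+6+14 = 32
Cheapest is 2 → 6 → 8 → 0 at 32 s.

32 s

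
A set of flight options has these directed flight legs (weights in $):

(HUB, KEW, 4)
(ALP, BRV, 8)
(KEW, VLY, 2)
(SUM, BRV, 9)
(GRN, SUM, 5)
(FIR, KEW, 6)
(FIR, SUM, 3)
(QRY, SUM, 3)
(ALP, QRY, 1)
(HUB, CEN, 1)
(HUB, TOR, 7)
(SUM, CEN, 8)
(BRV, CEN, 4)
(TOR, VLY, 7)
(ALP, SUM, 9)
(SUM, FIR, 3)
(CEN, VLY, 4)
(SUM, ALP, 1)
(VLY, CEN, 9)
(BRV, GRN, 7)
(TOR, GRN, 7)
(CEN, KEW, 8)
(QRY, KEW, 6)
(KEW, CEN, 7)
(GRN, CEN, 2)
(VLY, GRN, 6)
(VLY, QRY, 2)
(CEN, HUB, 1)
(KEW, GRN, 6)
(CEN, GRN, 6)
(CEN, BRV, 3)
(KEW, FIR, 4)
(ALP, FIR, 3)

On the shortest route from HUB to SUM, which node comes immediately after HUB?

CEN

Candidate routes:
HUB → KEW → VLY → QRY → SUM: 4+2+2+3 = 11
HUB → CEN → VLY → QRY → SUM: 1+4+2+3 = 10
HUB → KEW → FIR → SUM: 4+4+3 = 11
The minimum is $10 via HUB → CEN → VLY → QRY → SUM.
So from HUB the first move is to CEN.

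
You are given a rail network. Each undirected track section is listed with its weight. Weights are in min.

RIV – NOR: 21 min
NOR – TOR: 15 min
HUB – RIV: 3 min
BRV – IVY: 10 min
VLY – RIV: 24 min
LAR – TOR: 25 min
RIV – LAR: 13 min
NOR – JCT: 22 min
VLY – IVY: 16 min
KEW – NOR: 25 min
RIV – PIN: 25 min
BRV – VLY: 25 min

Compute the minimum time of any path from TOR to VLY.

60 min

Compare a few routes:
TOR → NOR → RIV → VLY: 15+21+24 = 60
TOR → LAR → RIV → VLY: 25+13+24 = 62
The minimum is 60 min via TOR → NOR → RIV → VLY.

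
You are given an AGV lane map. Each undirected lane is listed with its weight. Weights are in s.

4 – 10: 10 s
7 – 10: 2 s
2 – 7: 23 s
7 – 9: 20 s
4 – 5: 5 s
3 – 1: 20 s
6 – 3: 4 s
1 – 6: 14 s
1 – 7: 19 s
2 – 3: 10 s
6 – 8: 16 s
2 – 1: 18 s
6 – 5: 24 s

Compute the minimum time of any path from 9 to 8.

69 s

Running Dijkstra from 9:
9: 0
7: 20  (via 9)
10: 22  (via 7)
4: 32  (via 10)
5: 37  (via 4)
1: 39  (via 7)
2: 43  (via 7)
3: 53  (via 2)
6: 53  (via 1)
8: 69  (via 6)
Shortest route: 9–7–1–6–8 = 69 s.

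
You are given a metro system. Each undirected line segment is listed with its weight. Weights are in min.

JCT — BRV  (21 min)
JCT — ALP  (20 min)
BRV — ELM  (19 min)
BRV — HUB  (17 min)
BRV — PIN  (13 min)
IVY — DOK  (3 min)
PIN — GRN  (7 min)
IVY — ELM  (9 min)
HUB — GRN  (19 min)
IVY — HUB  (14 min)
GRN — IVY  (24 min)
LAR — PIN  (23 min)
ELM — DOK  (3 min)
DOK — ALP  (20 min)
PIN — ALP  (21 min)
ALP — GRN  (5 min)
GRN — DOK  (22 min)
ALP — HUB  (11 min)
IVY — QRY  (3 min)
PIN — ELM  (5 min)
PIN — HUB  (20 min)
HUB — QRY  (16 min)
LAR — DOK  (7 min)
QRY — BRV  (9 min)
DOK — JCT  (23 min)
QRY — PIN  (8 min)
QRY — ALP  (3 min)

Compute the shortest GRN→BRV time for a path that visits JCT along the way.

Best GRN to JCT: GRN → ALP → JCT costing 25
Shortest JCT→BRV: JCT → BRV = 21
Total via JCT: 25 + 21 = 46 min.

46 min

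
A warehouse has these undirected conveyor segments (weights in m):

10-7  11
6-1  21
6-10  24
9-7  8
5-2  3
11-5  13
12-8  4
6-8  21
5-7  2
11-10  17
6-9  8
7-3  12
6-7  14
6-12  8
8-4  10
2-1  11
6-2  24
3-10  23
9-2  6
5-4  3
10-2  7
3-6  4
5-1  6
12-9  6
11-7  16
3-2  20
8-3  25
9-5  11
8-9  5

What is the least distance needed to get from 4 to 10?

Enumerating some paths:
4–5–2–10: 3+3+7 = 13
4–5–7–10: 3+2+11 = 16
The minimum is 13 m via 4–5–2–10.

13 m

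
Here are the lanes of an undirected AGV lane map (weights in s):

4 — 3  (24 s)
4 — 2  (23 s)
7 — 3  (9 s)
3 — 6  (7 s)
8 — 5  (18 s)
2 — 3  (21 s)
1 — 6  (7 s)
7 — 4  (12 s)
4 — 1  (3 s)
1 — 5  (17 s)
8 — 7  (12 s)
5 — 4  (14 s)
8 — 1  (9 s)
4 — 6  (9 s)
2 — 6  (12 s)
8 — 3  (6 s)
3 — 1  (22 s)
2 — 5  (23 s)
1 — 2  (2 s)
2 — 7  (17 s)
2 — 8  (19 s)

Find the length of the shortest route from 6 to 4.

Settle nodes by increasing distance from 6:
6: 0
1: 7  (via 6)
3: 7  (via 6)
2: 9  (via 1)
4: 9  (via 6)
Shortest route: 6–4 = 9 s.

9 s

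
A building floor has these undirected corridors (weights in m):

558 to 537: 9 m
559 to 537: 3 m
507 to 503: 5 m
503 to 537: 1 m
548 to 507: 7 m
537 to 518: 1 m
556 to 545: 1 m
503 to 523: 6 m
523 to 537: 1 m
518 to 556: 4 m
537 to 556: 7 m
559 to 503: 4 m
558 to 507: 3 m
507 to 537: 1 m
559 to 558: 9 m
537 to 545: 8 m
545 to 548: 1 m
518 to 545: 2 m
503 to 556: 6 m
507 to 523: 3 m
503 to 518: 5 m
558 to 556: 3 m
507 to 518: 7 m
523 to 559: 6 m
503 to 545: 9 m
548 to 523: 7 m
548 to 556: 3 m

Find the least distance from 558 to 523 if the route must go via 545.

8 m

Best 558 to 545: 558–556–545 costing 4
Best 545 to 523: 545–518–537–523 costing 4
Total via 545: 4 + 4 = 8 m.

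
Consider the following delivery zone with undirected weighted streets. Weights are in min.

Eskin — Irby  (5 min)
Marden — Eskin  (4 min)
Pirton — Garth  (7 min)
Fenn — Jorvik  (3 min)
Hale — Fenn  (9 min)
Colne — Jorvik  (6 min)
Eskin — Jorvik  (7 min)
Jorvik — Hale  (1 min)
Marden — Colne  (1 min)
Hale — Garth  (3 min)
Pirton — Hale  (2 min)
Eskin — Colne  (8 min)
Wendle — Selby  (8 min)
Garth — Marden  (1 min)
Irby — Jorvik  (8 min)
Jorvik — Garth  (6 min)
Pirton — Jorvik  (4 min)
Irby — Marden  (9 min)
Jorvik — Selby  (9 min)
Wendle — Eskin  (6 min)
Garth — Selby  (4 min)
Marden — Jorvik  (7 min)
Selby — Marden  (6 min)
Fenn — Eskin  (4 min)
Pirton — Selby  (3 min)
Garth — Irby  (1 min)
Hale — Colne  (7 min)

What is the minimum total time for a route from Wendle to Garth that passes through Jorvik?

17 min

Shortest Wendle→Jorvik: Wendle → Eskin → Jorvik = 13
Shortest Jorvik→Garth: Jorvik → Hale → Garth = 4
Total via Jorvik: 13 + 4 = 17 min.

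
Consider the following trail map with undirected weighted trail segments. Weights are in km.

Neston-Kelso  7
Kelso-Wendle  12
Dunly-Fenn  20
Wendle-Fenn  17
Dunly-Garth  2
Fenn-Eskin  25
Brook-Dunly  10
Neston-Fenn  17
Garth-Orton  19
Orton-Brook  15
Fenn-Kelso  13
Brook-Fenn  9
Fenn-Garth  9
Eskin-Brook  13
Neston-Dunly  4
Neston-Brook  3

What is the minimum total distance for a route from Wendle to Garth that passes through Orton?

56 km

Best Wendle to Orton: Wendle–Kelso–Neston–Brook–Orton costing 37
Best Orton to Garth: Orton–Garth costing 19
Total via Orton: 37 + 19 = 56 km.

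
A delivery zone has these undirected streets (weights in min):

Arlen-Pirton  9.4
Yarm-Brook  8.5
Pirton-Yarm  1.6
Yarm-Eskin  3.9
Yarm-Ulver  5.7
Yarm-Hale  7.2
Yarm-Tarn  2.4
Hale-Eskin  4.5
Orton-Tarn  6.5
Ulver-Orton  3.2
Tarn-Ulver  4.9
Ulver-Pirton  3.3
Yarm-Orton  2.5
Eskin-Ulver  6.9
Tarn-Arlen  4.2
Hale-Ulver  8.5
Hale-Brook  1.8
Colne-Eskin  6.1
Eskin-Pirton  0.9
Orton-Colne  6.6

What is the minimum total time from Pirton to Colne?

Shortest distances from Pirton:
Pirton: 0
Eskin: 0.9  (via Pirton)
Yarm: 1.6  (via Pirton)
Ulver: 3.3  (via Pirton)
Tarn: 4  (via Yarm)
Orton: 4.1  (via Yarm)
Hale: 5.4  (via Eskin)
Colne: 7  (via Eskin)
Shortest route: Pirton → Eskin → Colne = 7 min.

7 min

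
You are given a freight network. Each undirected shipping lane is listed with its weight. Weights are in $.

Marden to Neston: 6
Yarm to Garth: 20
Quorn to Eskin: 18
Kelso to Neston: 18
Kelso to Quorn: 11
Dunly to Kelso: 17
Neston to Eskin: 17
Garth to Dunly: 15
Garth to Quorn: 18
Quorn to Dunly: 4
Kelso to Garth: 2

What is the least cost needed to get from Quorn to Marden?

Compare a few routes:
Quorn–Kelso–Neston–Marden: 11+18+6 = 35
Quorn–Eskin–Neston–Marden: 18+17+6 = 41
Quorn–Garth–Kelso–Neston–Marden: 18+2+18+6 = 44
Quorn–Dunly–Kelso–Neston–Marden: 4+17+18+6 = 45
Cheapest is Quorn–Kelso–Neston–Marden at $35.

$35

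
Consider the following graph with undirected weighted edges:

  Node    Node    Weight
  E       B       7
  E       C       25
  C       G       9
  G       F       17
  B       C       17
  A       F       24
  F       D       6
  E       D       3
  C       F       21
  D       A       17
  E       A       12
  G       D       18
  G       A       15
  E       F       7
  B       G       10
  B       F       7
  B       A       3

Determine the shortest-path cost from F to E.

Settle nodes by increasing distance from F:
F: 0
D: 6  (via F)
B: 7  (via F)
E: 7  (via F)
Shortest route: F → E = 7.

7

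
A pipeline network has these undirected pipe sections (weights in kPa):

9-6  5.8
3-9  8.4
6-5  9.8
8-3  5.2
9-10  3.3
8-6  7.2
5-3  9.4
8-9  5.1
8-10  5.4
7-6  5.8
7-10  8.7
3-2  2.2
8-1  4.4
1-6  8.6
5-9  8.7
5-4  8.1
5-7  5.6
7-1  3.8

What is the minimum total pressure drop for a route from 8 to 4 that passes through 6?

Best 8 to 6: 8 → 6 costing 7.2
Best 6 to 4: 6 → 5 → 4 costing 17.9
Total via 6: 7.2 + 17.9 = 25.1 kPa.

25.1 kPa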